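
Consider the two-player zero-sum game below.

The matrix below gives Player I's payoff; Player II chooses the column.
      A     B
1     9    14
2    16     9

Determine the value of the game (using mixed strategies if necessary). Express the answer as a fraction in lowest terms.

143/12

Row minima are 9 and 9, so Player I's maximin is 9; column maxima are 16 and 14, so Player II's minimax is 14. These differ, so the equilibrium is in mixed strategies.
Let Player I play 1 with probability p. Player II is indifferent when 9p + 16(1−p) = 14p + 9(1−p), giving p = 7/12.
Let Player II play A with probability q. Player I is indifferent when 9q + 14(1−q) = 16q + 9(1−q), giving q = 5/12.
The value is 9·(5/12) + (14)·(7/12) = 143/12.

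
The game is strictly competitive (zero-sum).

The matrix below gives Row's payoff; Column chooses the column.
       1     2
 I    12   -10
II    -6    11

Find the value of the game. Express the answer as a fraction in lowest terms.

24/13

Row minima are -10 and -6, so Row's maximin is -6; column maxima are 12 and 11, so Column's minimax is 11. These differ, so the equilibrium is in mixed strategies.
Let Row play I with probability p. Column is indifferent when 12p − 6(1−p) = −10p + 11(1−p), giving p = 17/39.
Let Column play 1 with probability q. Row is indifferent when 12q − 10(1−q) = −6q + 11(1−q), giving q = 7/13.
The value is 12·(7/13) + (-10)·(6/13) = 24/13.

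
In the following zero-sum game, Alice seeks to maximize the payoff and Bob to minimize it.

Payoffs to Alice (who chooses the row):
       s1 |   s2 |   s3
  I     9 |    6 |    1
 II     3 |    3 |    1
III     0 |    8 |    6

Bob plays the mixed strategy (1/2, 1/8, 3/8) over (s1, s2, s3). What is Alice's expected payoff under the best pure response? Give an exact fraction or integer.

I: (9)·(1/2) + (6)·(1/8) + (1)·(3/8) = 45/8.
II: (3)·(1/2) + (3)·(1/8) + (1)·(3/8) = 9/4.
III: (0)·(1/2) + (8)·(1/8) + (6)·(3/8) = 13/4.
The best pure response is I with expected payoff 45/8.

45/8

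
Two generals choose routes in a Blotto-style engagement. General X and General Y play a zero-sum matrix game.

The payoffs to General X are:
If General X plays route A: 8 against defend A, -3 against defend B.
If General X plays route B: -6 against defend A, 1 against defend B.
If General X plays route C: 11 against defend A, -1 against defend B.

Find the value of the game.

5/19

Row route A is strictly dominated by row route C, so General X never plays it.
The remaining 2×2 game on (route B, route C) × (defend A, defend B) has no saddle point. Let General X play route B with probability p; indifference gives −6p + 11(1−p) = p − (1−p), so p = 12/19.
Similarly General Y's optimal q on defend A is 2/19, and the value is -6·(2/19) + (1)·(17/19) = 5/19.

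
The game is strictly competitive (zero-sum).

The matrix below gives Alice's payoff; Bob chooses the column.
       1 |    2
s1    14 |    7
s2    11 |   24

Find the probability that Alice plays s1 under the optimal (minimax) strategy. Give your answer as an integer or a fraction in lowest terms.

13/20

Row minima are 7 and 11, so Alice's maximin is 11; column maxima are 14 and 24, so Bob's minimax is 14. These differ, so the equilibrium is in mixed strategies.
Let Alice play s1 with probability p. Bob is indifferent when 14p + 11(1−p) = 7p + 24(1−p), giving p = 13/20.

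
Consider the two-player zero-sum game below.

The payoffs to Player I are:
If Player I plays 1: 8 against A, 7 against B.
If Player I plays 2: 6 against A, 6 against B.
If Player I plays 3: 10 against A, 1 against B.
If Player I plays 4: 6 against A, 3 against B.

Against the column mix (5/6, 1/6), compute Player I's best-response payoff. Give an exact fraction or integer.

17/2

1: (8)·(5/6) + (7)·(1/6) = 47/6.
2: (6)·(5/6) + (6)·(1/6) = 6.
3: (10)·(5/6) + (1)·(1/6) = 17/2.
4: (6)·(5/6) + (3)·(1/6) = 11/2.
The best pure response is 3 with expected payoff 17/2.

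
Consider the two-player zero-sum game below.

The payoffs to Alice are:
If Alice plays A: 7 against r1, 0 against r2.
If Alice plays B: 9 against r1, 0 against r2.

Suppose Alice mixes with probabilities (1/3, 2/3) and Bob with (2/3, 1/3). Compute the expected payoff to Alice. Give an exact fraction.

Against (2/3, 1/3), each row's expected payoff is A: 14/3; B: 6.
Taking the (1/3, 2/3)-weighted average: (1/3)·(14/3) + (2/3)·(6) = 50/9.

50/9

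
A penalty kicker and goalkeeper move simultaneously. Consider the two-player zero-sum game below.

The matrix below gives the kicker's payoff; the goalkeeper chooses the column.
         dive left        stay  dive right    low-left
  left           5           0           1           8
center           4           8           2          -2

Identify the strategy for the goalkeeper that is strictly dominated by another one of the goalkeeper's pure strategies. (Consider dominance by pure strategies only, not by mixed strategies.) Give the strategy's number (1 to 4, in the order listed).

The goalkeeper prefers columns that give the kicker less. Compare dive left with dive right: 1 < 5, 2 < 4.
So dive right strictly dominates dive left for the goalkeeper; dive left is strictly dominated.

1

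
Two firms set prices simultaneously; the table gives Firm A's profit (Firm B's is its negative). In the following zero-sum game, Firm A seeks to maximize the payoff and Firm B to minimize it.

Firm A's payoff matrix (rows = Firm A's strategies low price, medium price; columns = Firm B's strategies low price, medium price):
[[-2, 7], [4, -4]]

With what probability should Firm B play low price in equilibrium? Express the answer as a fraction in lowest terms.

Row minima are -2 and -4, so Firm A's maximin is -2; column maxima are 4 and 7, so Firm B's minimax is 4. These differ, so the equilibrium is in mixed strategies.
Let Firm B play low price with probability q. Firm A is indifferent when −2q + 7(1−q) = 4q − 4(1−q), giving q = 11/17.

11/17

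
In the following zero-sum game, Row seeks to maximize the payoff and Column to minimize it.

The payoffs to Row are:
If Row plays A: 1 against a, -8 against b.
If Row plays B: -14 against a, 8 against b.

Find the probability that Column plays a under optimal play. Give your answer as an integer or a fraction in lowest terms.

16/31

Row minima are -8 and -14, so Row's maximin is -8; column maxima are 1 and 8, so Column's minimax is 1. These differ, so the equilibrium is in mixed strategies.
Let Column play a with probability q. Row is indifferent when q − 8(1−q) = −14q + 8(1−q), giving q = 16/31.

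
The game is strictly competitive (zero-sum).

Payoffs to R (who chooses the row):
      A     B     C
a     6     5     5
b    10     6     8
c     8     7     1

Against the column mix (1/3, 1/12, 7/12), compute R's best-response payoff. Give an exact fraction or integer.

17/2

a: (6)·(1/3) + (5)·(1/12) + (5)·(7/12) = 16/3.
b: (10)·(1/3) + (6)·(1/12) + (8)·(7/12) = 17/2.
c: (8)·(1/3) + (7)·(1/12) + (1)·(7/12) = 23/6.
The best pure response is b with expected payoff 17/2.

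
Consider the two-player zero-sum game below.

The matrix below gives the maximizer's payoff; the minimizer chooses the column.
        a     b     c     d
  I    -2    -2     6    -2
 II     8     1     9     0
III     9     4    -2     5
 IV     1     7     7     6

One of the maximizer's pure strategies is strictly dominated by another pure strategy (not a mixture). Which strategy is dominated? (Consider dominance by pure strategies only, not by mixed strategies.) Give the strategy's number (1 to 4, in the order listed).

1

Compare I with II: 8 > -2, 1 > -2, 9 > 6, 0 > -2.
So II strictly dominates I for the maximizer; I is strictly dominated.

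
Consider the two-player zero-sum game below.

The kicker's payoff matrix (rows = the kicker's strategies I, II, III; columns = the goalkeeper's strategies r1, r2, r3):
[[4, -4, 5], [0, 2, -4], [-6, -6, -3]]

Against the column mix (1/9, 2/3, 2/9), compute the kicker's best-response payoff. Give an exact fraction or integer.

4/9

I: (4)·(1/9) + (-4)·(2/3) + (5)·(2/9) = -10/9.
II: (0)·(1/9) + (2)·(2/3) + (-4)·(2/9) = 4/9.
III: (-6)·(1/9) + (-6)·(2/3) + (-3)·(2/9) = -16/3.
The best pure response is II with expected payoff 4/9.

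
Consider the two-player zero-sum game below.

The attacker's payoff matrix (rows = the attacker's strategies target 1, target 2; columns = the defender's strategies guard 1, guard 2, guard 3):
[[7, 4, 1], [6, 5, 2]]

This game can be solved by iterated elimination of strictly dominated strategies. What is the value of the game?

2

Column guard 1 is strictly dominated by guard 2 for the defender (4<7, 5<6); eliminate guard 1.
Column guard 2 is strictly dominated by guard 3 for the defender (1<4, 2<5); eliminate guard 2.
Row target 1 is strictly dominated by row target 2 (2>1); eliminate target 1.
Only (target 2, guard 3) remains, with payoff 2.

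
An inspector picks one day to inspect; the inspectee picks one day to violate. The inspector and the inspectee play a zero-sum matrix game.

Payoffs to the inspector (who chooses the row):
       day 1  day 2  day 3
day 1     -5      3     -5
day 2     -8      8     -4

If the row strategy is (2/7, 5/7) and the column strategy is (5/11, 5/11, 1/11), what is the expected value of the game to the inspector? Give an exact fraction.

Against (5/11, 5/11, 1/11), each row's expected payoff is day 1: -15/11; day 2: -4/11.
Taking the (2/7, 5/7)-weighted average: (2/7)·(-15/11) + (5/7)·(-4/11) = -50/77.

-50/77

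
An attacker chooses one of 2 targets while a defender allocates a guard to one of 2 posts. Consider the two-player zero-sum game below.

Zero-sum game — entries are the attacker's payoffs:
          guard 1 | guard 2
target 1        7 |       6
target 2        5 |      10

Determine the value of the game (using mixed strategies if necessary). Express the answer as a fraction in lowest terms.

20/3

Row minima are 6 and 5, so the attacker's maximin is 6; column maxima are 7 and 10, so the defender's minimax is 7. These differ, so the equilibrium is in mixed strategies.
Let the attacker play target 1 with probability p. The defender is indifferent when 7p + 5(1−p) = 6p + 10(1−p), giving p = 5/6.
Let the defender play guard 1 with probability q. The attacker is indifferent when 7q + 6(1−q) = 5q + 10(1−q), giving q = 2/3.
The value is 7·(2/3) + (6)·(1/3) = 20/3.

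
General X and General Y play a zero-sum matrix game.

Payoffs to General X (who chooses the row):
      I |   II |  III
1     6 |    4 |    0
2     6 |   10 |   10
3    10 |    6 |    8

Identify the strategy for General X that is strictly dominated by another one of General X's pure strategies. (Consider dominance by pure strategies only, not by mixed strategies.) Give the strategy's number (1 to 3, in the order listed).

1

Compare 1 with 3: 10 > 6, 6 > 4, 8 > 0.
So 3 strictly dominates 1 for General X; 1 is strictly dominated.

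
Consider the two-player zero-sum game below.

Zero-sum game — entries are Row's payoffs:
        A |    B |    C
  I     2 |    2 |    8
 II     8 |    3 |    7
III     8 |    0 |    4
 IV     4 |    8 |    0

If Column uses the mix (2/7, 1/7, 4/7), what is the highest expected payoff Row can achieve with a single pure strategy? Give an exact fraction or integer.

47/7

I: (2)·(2/7) + (2)·(1/7) + (8)·(4/7) = 38/7.
II: (8)·(2/7) + (3)·(1/7) + (7)·(4/7) = 47/7.
III: (8)·(2/7) + (0)·(1/7) + (4)·(4/7) = 32/7.
IV: (4)·(2/7) + (8)·(1/7) + (0)·(4/7) = 16/7.
The best pure response is II with expected payoff 47/7.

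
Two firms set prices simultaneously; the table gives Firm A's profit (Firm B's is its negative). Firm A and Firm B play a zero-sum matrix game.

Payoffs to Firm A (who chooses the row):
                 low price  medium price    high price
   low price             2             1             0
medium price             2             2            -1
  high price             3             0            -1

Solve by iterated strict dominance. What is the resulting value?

0

Column medium price is strictly dominated by high price for Firm B (0<1, -1<2, -1<0); eliminate medium price.
Column low price is strictly dominated by high price for Firm B (0<2, -1<2, -1<3); eliminate low price.
Row high price is strictly dominated by row low price (0>-1); eliminate high price.
Row medium price is strictly dominated by row low price (0>-1); eliminate medium price.
Only (low price, high price) remains, with payoff 0.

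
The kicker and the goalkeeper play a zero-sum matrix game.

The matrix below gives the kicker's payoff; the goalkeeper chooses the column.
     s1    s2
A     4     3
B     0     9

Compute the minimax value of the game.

18/5

Row minima are 3 and 0, so the kicker's maximin is 3; column maxima are 4 and 9, so the goalkeeper's minimax is 4. These differ, so the equilibrium is in mixed strategies.
Let the kicker play A with probability p. The goalkeeper is indifferent when 4p = 3p + 9(1−p), giving p = 9/10.
Let the goalkeeper play s1 with probability q. The kicker is indifferent when 4q + 3(1−q) = 9(1−q), giving q = 3/5.
The value is 4·(3/5) + (3)·(2/5) = 18/5.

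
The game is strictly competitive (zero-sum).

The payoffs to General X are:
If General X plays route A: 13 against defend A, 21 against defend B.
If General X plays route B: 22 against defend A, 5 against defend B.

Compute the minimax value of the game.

Row minima are 13 and 5, so General X's maximin is 13; column maxima are 22 and 21, so General Y's minimax is 21. These differ, so the equilibrium is in mixed strategies.
Let General X play route A with probability p. General Y is indifferent when 13p + 22(1−p) = 21p + 5(1−p), giving p = 17/25.
Let General Y play defend A with probability q. General X is indifferent when 13q + 21(1−q) = 22q + 5(1−q), giving q = 16/25.
The value is 13·(16/25) + (21)·(9/25) = 397/25.

397/25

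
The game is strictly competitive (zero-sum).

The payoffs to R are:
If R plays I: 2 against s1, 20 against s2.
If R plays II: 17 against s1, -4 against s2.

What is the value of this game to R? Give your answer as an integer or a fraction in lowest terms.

Row minima are 2 and -4, so R's maximin is 2; column maxima are 17 and 20, so C's minimax is 17. These differ, so the equilibrium is in mixed strategies.
Let R play I with probability p. C is indifferent when 2p + 17(1−p) = 20p − 4(1−p), giving p = 7/13.
Let C play s1 with probability q. R is indifferent when 2q + 20(1−q) = 17q − 4(1−q), giving q = 8/13.
The value is 2·(8/13) + (20)·(5/13) = 116/13.

116/13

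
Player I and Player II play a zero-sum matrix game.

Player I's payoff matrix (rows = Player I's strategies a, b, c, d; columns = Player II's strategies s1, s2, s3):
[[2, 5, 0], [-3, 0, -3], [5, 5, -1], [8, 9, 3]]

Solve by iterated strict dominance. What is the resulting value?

Row a is strictly dominated by row d (8>2, 9>5, 3>0); eliminate a.
Column s2 is strictly dominated by s3 for Player II (-3<0, -1<5, 3<9); eliminate s2.
Row b is strictly dominated by row c (5>-3, -1>-3); eliminate b.
Column s1 is strictly dominated by s3 for Player II (-1<5, 3<8); eliminate s1.
Row c is strictly dominated by row d (3>-1); eliminate c.
Only (d, s3) remains, with payoff 3.

3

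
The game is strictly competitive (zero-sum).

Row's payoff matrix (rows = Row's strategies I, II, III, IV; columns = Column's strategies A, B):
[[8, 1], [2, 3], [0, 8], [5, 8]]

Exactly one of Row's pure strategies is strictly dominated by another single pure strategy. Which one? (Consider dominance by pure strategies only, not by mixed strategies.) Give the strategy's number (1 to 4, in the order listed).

2

Compare II with IV: 5 > 2, 8 > 3.
So IV strictly dominates II for Row; II is strictly dominated.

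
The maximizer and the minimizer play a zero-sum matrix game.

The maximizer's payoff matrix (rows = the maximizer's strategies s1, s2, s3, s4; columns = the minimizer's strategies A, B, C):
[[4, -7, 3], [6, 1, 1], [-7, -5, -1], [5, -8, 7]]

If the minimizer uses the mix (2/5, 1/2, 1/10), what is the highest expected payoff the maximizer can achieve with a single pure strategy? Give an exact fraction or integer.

3

s1: (4)·(2/5) + (-7)·(1/2) + (3)·(1/10) = -8/5.
s2: (6)·(2/5) + (1)·(1/2) + (1)·(1/10) = 3.
s3: (-7)·(2/5) + (-5)·(1/2) + (-1)·(1/10) = -27/5.
s4: (5)·(2/5) + (-8)·(1/2) + (7)·(1/10) = -13/10.
The best pure response is s2 with expected payoff 3.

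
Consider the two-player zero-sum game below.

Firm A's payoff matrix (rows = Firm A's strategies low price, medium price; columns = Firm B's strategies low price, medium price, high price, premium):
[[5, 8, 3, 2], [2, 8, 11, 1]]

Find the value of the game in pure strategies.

Row minima: 2, 1 → Firm A's maximin is 2.
Column maxima: 5, 8, 11, 2 → Firm B's minimax is 2.
They coincide at (low price, premium), so the value is 2.

2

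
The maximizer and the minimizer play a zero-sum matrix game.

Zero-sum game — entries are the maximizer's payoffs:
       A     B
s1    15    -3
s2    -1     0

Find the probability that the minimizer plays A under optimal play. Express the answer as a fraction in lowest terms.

3/19

Row minima are -3 and -1, so the maximizer's maximin is -1; column maxima are 15 and 0, so the minimizer's minimax is 0. These differ, so the equilibrium is in mixed strategies.
Let the minimizer play A with probability q. The maximizer is indifferent when 15q − 3(1−q) = −q, giving q = 3/19.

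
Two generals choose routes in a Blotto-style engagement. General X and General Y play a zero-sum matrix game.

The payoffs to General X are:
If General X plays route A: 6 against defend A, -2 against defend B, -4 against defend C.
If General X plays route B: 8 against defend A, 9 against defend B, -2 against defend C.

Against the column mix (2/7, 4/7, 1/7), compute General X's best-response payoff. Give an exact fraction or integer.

route A: (6)·(2/7) + (-2)·(4/7) + (-4)·(1/7) = 0.
route B: (8)·(2/7) + (9)·(4/7) + (-2)·(1/7) = 50/7.
The best pure response is route B with expected payoff 50/7.

50/7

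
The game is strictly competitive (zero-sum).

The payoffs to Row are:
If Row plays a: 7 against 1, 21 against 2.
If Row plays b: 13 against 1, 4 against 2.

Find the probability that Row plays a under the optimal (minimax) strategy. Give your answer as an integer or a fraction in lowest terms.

9/23

Row minima are 7 and 4, so Row's maximin is 7; column maxima are 13 and 21, so Column's minimax is 13. These differ, so the equilibrium is in mixed strategies.
Let Row play a with probability p. Column is indifferent when 7p + 13(1−p) = 21p + 4(1−p), giving p = 9/23.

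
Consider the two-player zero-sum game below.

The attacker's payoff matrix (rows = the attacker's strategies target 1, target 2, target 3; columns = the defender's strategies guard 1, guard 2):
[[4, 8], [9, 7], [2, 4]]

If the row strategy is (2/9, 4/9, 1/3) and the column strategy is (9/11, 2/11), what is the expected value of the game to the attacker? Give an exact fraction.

Against (9/11, 2/11), each row's expected payoff is target 1: 52/11; target 2: 95/11; target 3: 26/11.
Taking the (2/9, 4/9, 1/3)-weighted average: (2/9)·(52/11) + (4/9)·(95/11) + (1/3)·(26/11) = 562/99.

562/99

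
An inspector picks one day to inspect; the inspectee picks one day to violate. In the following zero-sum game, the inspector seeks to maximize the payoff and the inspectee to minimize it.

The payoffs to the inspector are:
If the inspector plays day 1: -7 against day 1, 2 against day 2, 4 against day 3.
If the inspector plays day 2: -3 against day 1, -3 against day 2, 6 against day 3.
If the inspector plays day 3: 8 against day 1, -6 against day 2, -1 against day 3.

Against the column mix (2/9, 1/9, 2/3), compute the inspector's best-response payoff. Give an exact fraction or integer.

3

day 1: (-7)·(2/9) + (2)·(1/9) + (4)·(2/3) = 4/3.
day 2: (-3)·(2/9) + (-3)·(1/9) + (6)·(2/3) = 3.
day 3: (8)·(2/9) + (-6)·(1/9) + (-1)·(2/3) = 4/9.
The best pure response is day 2 with expected payoff 3.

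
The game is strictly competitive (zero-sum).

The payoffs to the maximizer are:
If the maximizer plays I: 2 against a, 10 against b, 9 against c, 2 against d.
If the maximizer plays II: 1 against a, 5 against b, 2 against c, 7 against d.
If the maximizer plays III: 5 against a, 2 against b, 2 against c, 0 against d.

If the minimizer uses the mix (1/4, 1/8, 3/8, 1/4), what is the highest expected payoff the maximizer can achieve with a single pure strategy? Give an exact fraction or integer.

45/8

I: (2)·(1/4) + (10)·(1/8) + (9)·(3/8) + (2)·(1/4) = 45/8.
II: (1)·(1/4) + (5)·(1/8) + (2)·(3/8) + (7)·(1/4) = 27/8.
III: (5)·(1/4) + (2)·(1/8) + (2)·(3/8) + (0)·(1/4) = 9/4.
The best pure response is I with expected payoff 45/8.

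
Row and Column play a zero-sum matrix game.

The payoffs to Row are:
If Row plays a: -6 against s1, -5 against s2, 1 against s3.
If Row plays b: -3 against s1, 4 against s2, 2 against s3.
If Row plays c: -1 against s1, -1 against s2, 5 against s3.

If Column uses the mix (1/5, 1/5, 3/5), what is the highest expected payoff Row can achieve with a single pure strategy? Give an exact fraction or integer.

13/5

a: (-6)·(1/5) + (-5)·(1/5) + (1)·(3/5) = -8/5.
b: (-3)·(1/5) + (4)·(1/5) + (2)·(3/5) = 7/5.
c: (-1)·(1/5) + (-1)·(1/5) + (5)·(3/5) = 13/5.
The best pure response is c with expected payoff 13/5.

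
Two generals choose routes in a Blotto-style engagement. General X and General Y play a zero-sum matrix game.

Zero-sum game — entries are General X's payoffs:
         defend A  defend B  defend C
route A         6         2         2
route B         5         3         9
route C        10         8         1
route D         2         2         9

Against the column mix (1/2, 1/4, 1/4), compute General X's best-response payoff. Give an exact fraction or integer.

29/4

route A: (6)·(1/2) + (2)·(1/4) + (2)·(1/4) = 4.
route B: (5)·(1/2) + (3)·(1/4) + (9)·(1/4) = 11/2.
route C: (10)·(1/2) + (8)·(1/4) + (1)·(1/4) = 29/4.
route D: (2)·(1/2) + (2)·(1/4) + (9)·(1/4) = 15/4.
The best pure response is route C with expected payoff 29/4.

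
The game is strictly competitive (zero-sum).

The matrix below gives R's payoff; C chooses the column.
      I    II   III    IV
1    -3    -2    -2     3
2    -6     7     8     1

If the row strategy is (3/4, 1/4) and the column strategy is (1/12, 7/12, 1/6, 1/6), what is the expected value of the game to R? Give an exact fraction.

1/3

Against (1/12, 7/12, 1/6, 1/6), each row's expected payoff is 1: -5/4; 2: 61/12.
Taking the (3/4, 1/4)-weighted average: (3/4)·(-5/4) + (1/4)·(61/12) = 1/3.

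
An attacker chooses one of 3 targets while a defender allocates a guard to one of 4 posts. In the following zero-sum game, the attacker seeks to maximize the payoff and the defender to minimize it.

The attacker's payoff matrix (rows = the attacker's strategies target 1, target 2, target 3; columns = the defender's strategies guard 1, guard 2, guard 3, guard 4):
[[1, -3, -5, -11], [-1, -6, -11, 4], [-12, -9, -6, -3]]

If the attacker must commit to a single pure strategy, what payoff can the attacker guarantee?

The worst-case payoff for each row is target 1: -11, target 2: -11, target 3: -12.
The best of these is -11.

-11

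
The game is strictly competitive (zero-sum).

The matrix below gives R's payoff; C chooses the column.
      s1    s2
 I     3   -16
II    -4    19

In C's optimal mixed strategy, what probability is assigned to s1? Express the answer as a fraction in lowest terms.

Row minima are -16 and -4, so R's maximin is -4; column maxima are 3 and 19, so C's minimax is 3. These differ, so the equilibrium is in mixed strategies.
Let C play s1 with probability q. R is indifferent when 3q − 16(1−q) = −4q + 19(1−q), giving q = 5/6.

5/6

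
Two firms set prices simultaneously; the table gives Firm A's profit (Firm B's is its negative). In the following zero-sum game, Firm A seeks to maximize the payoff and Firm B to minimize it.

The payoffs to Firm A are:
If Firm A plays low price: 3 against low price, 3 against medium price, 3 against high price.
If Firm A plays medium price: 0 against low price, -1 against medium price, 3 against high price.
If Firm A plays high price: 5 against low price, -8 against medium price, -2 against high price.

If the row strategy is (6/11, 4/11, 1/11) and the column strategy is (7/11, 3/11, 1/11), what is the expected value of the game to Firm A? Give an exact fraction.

Against (7/11, 3/11, 1/11), each row's expected payoff is low price: 3; medium price: 0; high price: 9/11.
Taking the (6/11, 4/11, 1/11)-weighted average: (6/11)·(3) + (4/11)·(0) + (1/11)·(9/11) = 207/121.

207/121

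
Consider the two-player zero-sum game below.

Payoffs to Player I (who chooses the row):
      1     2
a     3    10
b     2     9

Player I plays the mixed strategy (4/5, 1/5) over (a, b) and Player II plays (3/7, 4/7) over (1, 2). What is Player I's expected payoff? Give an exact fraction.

Against (3/7, 4/7), each row's expected payoff is a: 7; b: 6.
Taking the (4/5, 1/5)-weighted average: (4/5)·(7) + (1/5)·(6) = 34/5.

34/5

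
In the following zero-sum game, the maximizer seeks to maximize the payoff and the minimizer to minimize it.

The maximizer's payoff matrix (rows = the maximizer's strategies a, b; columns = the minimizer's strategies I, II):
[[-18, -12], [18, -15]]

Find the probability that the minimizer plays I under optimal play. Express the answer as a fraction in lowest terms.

Row minima are -18 and -15, so the maximizer's maximin is -15; column maxima are 18 and -12, so the minimizer's minimax is -12. These differ, so the equilibrium is in mixed strategies.
Let the minimizer play I with probability q. The maximizer is indifferent when −18q − 12(1−q) = 18q − 15(1−q), giving q = 1/13.

1/13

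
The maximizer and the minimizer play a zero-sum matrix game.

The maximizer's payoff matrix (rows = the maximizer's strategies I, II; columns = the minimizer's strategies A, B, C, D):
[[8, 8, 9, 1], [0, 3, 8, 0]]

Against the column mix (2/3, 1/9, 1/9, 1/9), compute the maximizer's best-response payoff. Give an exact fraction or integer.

22/3

I: (8)·(2/3) + (8)·(1/9) + (9)·(1/9) + (1)·(1/9) = 22/3.
II: (0)·(2/3) + (3)·(1/9) + (8)·(1/9) + (0)·(1/9) = 11/9.
The best pure response is I with expected payoff 22/3.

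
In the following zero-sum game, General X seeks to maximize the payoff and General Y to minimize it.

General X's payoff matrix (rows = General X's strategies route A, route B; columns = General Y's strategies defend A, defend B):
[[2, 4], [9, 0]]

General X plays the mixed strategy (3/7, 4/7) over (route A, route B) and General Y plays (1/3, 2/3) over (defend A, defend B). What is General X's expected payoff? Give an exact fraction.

22/7

Against (1/3, 2/3), each row's expected payoff is route A: 10/3; route B: 3.
Taking the (3/7, 4/7)-weighted average: (3/7)·(10/3) + (4/7)·(3) = 22/7.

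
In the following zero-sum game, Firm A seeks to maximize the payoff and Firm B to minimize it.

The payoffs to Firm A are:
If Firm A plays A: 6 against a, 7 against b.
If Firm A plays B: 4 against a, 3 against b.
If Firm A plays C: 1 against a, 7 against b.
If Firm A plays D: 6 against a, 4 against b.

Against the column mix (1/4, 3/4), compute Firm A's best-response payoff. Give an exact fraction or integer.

27/4

A: (6)·(1/4) + (7)·(3/4) = 27/4.
B: (4)·(1/4) + (3)·(3/4) = 13/4.
C: (1)·(1/4) + (7)·(3/4) = 11/2.
D: (6)·(1/4) + (4)·(3/4) = 9/2.
The best pure response is A with expected payoff 27/4.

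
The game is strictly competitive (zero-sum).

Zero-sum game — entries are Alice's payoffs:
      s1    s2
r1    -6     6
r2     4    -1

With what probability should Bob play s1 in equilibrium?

7/17

Row minima are -6 and -1, so Alice's maximin is -1; column maxima are 4 and 6, so Bob's minimax is 4. These differ, so the equilibrium is in mixed strategies.
Let Bob play s1 with probability q. Alice is indifferent when −6q + 6(1−q) = 4q − (1−q), giving q = 7/17.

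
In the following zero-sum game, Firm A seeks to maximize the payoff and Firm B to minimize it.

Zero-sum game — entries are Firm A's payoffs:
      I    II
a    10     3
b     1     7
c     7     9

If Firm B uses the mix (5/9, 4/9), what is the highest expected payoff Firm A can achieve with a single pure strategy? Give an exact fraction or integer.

71/9

a: (10)·(5/9) + (3)·(4/9) = 62/9.
b: (1)·(5/9) + (7)·(4/9) = 11/3.
c: (7)·(5/9) + (9)·(4/9) = 71/9.
The best pure response is c with expected payoff 71/9.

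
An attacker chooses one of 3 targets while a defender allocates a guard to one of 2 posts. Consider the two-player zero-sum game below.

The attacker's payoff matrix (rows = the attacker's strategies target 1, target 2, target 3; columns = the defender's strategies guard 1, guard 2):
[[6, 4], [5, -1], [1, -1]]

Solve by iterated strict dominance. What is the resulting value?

Column guard 1 is strictly dominated by guard 2 for the defender (4<6, -1<5, -1<1); eliminate guard 1.
Row target 2 is strictly dominated by row target 1 (4>-1); eliminate target 2.
Row target 3 is strictly dominated by row target 1 (4>-1); eliminate target 3.
Only (target 1, guard 2) remains, with payoff 4.

4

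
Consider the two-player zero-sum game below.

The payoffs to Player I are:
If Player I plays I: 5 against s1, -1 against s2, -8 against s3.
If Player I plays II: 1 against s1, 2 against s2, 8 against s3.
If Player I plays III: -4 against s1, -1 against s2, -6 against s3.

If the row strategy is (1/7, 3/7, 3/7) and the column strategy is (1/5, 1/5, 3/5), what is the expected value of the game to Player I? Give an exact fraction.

Against (1/5, 1/5, 3/5), each row's expected payoff is I: -4; II: 27/5; III: -23/5.
Taking the (1/7, 3/7, 3/7)-weighted average: (1/7)·(-4) + (3/7)·(27/5) + (3/7)·(-23/5) = -8/35.

-8/35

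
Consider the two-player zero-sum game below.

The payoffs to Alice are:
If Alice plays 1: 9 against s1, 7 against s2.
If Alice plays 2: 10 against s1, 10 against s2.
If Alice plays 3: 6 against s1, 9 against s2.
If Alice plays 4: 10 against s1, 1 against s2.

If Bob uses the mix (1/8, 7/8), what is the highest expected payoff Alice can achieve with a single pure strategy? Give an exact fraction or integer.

1: (9)·(1/8) + (7)·(7/8) = 29/4.
2: (10)·(1/8) + (10)·(7/8) = 10.
3: (6)·(1/8) + (9)·(7/8) = 69/8.
4: (10)·(1/8) + (1)·(7/8) = 17/8.
The best pure response is 2 with expected payoff 10.

10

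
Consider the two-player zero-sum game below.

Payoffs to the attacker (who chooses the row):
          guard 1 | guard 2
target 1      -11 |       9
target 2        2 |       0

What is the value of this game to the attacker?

Row minima are -11 and 0, so the attacker's maximin is 0; column maxima are 2 and 9, so the defender's minimax is 2. These differ, so the equilibrium is in mixed strategies.
Let the attacker play target 1 with probability p. The defender is indifferent when −11p + 2(1−p) = 9p, giving p = 1/11.
Let the defender play guard 1 with probability q. The attacker is indifferent when −11q + 9(1−q) = 2q, giving q = 9/22.
The value is -11·(9/22) + (9)·(13/22) = 9/11.

9/11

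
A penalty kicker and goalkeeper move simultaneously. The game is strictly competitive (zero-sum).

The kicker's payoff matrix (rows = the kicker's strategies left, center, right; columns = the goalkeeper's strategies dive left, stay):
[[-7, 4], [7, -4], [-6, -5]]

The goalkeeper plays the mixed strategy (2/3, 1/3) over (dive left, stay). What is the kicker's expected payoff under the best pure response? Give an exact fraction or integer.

10/3

left: (-7)·(2/3) + (4)·(1/3) = -10/3.
center: (7)·(2/3) + (-4)·(1/3) = 10/3.
right: (-6)·(2/3) + (-5)·(1/3) = -17/3.
The best pure response is center with expected payoff 10/3.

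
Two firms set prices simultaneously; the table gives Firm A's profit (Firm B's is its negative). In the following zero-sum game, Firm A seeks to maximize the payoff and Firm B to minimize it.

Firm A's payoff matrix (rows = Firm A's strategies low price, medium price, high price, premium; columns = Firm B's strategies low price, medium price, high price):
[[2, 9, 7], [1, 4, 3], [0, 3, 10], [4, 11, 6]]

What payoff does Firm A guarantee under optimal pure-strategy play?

4

Row minima: 2, 1, 0, 4 → Firm A's maximin is 4.
Column maxima: 4, 11, 10 → Firm B's minimax is 4.
They coincide at (premium, low price), so the value is 4.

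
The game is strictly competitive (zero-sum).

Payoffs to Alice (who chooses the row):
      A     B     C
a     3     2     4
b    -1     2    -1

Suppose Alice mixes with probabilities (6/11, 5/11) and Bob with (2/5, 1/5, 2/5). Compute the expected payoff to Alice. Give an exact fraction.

Against (2/5, 1/5, 2/5), each row's expected payoff is a: 16/5; b: -2/5.
Taking the (6/11, 5/11)-weighted average: (6/11)·(16/5) + (5/11)·(-2/5) = 86/55.

86/55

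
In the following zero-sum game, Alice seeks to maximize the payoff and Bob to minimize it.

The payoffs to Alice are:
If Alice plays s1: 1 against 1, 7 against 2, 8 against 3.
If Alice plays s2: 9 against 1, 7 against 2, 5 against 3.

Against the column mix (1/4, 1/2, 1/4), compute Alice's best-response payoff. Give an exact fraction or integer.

s1: (1)·(1/4) + (7)·(1/2) + (8)·(1/4) = 23/4.
s2: (9)·(1/4) + (7)·(1/2) + (5)·(1/4) = 7.
The best pure response is s2 with expected payoff 7.

7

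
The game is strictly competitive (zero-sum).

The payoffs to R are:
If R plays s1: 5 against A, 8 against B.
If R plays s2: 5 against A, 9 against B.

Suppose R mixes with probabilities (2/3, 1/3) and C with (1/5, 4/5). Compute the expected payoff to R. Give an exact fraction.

23/3

Against (1/5, 4/5), each row's expected payoff is s1: 37/5; s2: 41/5.
Taking the (2/3, 1/3)-weighted average: (2/3)·(37/5) + (1/3)·(41/5) = 23/3.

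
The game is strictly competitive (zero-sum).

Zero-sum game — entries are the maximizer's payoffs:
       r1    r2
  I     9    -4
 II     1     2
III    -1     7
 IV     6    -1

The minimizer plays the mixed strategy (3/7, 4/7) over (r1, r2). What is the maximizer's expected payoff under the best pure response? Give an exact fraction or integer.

25/7

I: (9)·(3/7) + (-4)·(4/7) = 11/7.
II: (1)·(3/7) + (2)·(4/7) = 11/7.
III: (-1)·(3/7) + (7)·(4/7) = 25/7.
IV: (6)·(3/7) + (-1)·(4/7) = 2.
The best pure response is III with expected payoff 25/7.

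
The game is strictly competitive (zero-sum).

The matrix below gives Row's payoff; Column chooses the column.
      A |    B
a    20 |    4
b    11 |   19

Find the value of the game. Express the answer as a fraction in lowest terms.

14

Row minima are 4 and 11, so Row's maximin is 11; column maxima are 20 and 19, so Column's minimax is 19. These differ, so the equilibrium is in mixed strategies.
Let Row play a with probability p. Column is indifferent when 20p + 11(1−p) = 4p + 19(1−p), giving p = 1/3.
Let Column play A with probability q. Row is indifferent when 20q + 4(1−q) = 11q + 19(1−q), giving q = 5/8.
The value is 20·(5/8) + (4)·(3/8) = 14.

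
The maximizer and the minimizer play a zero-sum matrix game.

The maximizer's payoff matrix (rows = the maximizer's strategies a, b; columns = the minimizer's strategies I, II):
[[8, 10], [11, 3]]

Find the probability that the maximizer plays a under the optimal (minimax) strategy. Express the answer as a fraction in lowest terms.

4/5

Row minima are 8 and 3, so the maximizer's maximin is 8; column maxima are 11 and 10, so the minimizer's minimax is 10. These differ, so the equilibrium is in mixed strategies.
Let the maximizer play a with probability p. The minimizer is indifferent when 8p + 11(1−p) = 10p + 3(1−p), giving p = 4/5.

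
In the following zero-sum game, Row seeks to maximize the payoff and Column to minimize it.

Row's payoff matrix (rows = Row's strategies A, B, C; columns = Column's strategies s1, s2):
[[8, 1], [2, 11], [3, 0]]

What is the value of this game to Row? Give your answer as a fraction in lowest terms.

43/8

Row C is strictly dominated by row A, so Row never plays it.
The remaining 2×2 game on (A, B) × (s1, s2) has no saddle point. Let Row play A with probability p; indifference gives 8p + 2(1−p) = p + 11(1−p), so p = 9/16.
Similarly Column's optimal q on s1 is 5/8, and the value is 8·(5/8) + (1)·(3/8) = 43/8.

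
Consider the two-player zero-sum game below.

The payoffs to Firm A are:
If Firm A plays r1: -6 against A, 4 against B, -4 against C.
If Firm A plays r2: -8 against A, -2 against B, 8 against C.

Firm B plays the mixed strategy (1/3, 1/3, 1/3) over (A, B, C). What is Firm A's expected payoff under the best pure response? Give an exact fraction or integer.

-2/3

r1: (-6)·(1/3) + (4)·(1/3) + (-4)·(1/3) = -2.
r2: (-8)·(1/3) + (-2)·(1/3) + (8)·(1/3) = -2/3.
The best pure response is r2 with expected payoff -2/3.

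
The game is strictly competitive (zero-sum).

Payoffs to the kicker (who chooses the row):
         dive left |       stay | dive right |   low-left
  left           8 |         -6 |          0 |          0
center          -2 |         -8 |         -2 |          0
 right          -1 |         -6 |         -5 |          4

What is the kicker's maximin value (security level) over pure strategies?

The worst-case payoff for each row is left: -6, center: -8, right: -6.
The best of these is -6.

-6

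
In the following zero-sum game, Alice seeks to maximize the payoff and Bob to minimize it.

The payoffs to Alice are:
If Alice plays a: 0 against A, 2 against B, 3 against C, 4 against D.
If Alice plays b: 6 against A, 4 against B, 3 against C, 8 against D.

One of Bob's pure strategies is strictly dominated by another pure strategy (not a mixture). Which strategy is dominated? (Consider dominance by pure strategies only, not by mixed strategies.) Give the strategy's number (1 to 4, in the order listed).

Bob prefers columns that give Alice less. Compare D with A: 0 < 4, 6 < 8.
So A strictly dominates D for Bob; D is strictly dominated.

4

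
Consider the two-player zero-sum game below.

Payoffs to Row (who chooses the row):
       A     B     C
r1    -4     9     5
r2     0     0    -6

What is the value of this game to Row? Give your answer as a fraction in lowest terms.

-8/5

Column B is strictly dominated by C for Column (it gives Row more in every row).
The remaining 2×2 game on (r1, r2) × (A, C) has no saddle point. Let Row play r1 with probability p; indifference gives −4p = 5p − 6(1−p), so p = 2/5.
Similarly Column's optimal q on A is 11/15, and the value is -4·(11/15) + (5)·(4/15) = -8/5.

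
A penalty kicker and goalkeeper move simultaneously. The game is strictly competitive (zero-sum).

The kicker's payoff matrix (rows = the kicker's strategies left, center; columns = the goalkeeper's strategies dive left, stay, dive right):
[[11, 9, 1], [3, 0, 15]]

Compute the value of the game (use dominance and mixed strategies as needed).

Column dive left is strictly dominated by stay for the goalkeeper (it gives the kicker more in every row).
The remaining 2×2 game on (left, center) × (stay, dive right) has no saddle point. Let the kicker play left with probability p; indifference gives 9p = p + 15(1−p), so p = 15/23.
Similarly the goalkeeper's optimal q on stay is 14/23, and the value is 9·(14/23) + (1)·(9/23) = 135/23.

135/23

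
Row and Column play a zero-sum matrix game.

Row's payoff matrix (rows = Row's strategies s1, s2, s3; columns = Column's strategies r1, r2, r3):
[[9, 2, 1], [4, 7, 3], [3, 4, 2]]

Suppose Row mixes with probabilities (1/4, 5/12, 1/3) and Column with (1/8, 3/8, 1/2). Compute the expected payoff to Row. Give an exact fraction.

Against (1/8, 3/8, 1/2), each row's expected payoff is s1: 19/8; s2: 37/8; s3: 23/8.
Taking the (1/4, 5/12, 1/3)-weighted average: (1/4)·(19/8) + (5/12)·(37/8) + (1/3)·(23/8) = 167/48.

167/48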